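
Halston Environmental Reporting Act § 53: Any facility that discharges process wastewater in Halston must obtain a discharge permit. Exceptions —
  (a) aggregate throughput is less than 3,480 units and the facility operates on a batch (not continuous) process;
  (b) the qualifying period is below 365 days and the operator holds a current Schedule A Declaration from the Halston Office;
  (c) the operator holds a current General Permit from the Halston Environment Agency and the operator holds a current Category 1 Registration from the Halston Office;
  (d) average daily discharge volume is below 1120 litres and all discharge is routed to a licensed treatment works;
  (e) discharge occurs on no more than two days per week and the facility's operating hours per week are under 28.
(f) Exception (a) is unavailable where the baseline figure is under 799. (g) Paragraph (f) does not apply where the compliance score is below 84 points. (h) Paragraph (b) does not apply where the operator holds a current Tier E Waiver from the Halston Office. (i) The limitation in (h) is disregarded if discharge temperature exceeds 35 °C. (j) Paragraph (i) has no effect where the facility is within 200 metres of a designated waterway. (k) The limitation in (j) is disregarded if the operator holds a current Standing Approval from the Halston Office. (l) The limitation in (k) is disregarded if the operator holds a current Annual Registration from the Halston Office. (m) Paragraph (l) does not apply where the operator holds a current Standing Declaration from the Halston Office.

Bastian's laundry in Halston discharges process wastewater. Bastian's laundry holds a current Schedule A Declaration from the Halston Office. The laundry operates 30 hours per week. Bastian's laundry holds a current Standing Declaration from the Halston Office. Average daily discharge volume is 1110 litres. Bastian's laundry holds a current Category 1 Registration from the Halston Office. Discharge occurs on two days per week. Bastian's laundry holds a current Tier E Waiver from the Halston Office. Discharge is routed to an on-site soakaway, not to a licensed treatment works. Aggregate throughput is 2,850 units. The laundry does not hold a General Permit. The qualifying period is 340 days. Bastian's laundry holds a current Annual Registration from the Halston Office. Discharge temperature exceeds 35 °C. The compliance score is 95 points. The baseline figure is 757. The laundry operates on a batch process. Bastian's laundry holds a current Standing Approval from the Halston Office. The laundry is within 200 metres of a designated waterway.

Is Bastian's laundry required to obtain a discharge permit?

No — exception (b) applies; Bastian's laundry is not required to obtain a discharge permit.

Exception (a): aggregate throughput is 2,850 units, less than the 3,480 units limit; the facility operates on a batch process — every condition holds. Turning to paragraphs (f)–(g): (f) is engaged — the baseline figure is 757, under the 799 limit. (g) is inapplicable (the compliance score is 95 points, not below 84 points), so (f) stands. Exception (a) does not apply.
Exception (b) is satisfied on its face — the qualifying period is 340 days, below the 365 days limit; a current Schedule A Declaration is held. Considering the limiting provisions: (h) applies (a current Tier E Waiver is held), but is itself disapplied by (i): (i) operates against (h): discharge temperature exceeds 35 °C. (j) would limit (i) — the laundry is within 200 m of a designated waterway — but (k) sets (j) aside: (k) is triggered — a current Standing Approval is held. (l) operates (a current Annual Registration is held), but is set aside by (m): (m) is triggered — a current Standing Declaration is held. (b) remains available.
Exception (c) requires that the operator holds a current General Permit from the Halston Environment Agency; but no General Permit is held, so (c) is unavailable.
Exception (d) fails — discharge is not routed to a licensed treatment works.
Exception (e) fails — the facility's operating hours per week are 30, not under 28.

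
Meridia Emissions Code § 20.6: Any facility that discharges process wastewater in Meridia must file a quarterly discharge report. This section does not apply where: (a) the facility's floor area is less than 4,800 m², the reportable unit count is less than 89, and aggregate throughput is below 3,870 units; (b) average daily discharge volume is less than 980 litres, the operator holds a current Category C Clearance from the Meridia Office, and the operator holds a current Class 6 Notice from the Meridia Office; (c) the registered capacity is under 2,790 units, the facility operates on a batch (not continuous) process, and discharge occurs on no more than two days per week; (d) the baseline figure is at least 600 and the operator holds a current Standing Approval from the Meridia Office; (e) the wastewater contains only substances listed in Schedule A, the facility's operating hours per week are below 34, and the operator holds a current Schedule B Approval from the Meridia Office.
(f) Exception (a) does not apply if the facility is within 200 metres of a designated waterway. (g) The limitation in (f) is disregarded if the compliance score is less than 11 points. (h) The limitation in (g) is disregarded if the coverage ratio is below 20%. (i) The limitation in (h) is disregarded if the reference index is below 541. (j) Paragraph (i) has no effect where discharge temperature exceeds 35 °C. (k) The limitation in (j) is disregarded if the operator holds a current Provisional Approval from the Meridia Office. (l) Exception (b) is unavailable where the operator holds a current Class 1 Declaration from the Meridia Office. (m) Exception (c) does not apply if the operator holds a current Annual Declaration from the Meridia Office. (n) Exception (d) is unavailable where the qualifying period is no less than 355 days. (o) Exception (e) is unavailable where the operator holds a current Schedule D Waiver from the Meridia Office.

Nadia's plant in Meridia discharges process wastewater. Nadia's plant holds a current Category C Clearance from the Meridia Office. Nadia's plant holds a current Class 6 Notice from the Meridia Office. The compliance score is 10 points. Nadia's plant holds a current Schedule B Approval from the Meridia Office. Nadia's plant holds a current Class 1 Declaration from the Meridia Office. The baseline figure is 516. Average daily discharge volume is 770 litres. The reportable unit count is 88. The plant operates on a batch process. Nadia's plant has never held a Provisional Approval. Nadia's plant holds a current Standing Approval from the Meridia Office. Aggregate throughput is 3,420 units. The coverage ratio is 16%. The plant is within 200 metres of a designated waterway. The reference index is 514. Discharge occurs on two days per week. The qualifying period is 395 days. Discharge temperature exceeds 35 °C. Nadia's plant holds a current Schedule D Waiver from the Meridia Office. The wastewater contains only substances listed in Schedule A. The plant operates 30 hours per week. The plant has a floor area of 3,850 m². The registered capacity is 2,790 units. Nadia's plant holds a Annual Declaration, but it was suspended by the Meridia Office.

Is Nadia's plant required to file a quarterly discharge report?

Yes — Nadia's plant must file a quarterly discharge report.

Exception (a): the facility's floor area is 3,850 m², less than the 4,800 m² limit; the reportable unit count is 88, less than the 89 limit; aggregate throughput is 3,420 units, below the 3,870 units limit — every condition holds. But: (f) operates against (a): the plant is within 200 m of a designated waterway. (g) is triggered (the compliance score is 10 points, less than the 11 points limit), but is itself disapplied by (h): (h) operates against (g): the coverage ratio is 16%, below the 20% limit. (i) is triggered (the reference index is 514, below the 541 limit), but yields to (j): (j) operates against (i): discharge temperature exceeds 35 °C. (k) is not triggered (there is no Provisional Approval in force), so (j) stands. (a) is therefore removed.
Exception (b) is satisfied on its face — average daily discharge volume is 770 litres, less than the 980 litres limit; a current Category C Clearance is held; a current Class 6 Notice is held. However, paragraph (l) must be considered: (l) is triggered — a current Class 1 Declaration is held. So (b) is unavailable.
Exception (c) does not apply: the registered capacity is 2,790 units, not under 2,790 units.
Exception (d) does not apply: the baseline figure is 516, short of 600.
Exception (e) is satisfied on its face — the wastewater is Schedule-A-only; the facility's operating hours per week are 30, below the 34 limit; a current Schedule B Approval is held. But: (o) operates — a current Schedule D Waiver is held. (e) is therefore removed.
No exception applies. The general rule governs.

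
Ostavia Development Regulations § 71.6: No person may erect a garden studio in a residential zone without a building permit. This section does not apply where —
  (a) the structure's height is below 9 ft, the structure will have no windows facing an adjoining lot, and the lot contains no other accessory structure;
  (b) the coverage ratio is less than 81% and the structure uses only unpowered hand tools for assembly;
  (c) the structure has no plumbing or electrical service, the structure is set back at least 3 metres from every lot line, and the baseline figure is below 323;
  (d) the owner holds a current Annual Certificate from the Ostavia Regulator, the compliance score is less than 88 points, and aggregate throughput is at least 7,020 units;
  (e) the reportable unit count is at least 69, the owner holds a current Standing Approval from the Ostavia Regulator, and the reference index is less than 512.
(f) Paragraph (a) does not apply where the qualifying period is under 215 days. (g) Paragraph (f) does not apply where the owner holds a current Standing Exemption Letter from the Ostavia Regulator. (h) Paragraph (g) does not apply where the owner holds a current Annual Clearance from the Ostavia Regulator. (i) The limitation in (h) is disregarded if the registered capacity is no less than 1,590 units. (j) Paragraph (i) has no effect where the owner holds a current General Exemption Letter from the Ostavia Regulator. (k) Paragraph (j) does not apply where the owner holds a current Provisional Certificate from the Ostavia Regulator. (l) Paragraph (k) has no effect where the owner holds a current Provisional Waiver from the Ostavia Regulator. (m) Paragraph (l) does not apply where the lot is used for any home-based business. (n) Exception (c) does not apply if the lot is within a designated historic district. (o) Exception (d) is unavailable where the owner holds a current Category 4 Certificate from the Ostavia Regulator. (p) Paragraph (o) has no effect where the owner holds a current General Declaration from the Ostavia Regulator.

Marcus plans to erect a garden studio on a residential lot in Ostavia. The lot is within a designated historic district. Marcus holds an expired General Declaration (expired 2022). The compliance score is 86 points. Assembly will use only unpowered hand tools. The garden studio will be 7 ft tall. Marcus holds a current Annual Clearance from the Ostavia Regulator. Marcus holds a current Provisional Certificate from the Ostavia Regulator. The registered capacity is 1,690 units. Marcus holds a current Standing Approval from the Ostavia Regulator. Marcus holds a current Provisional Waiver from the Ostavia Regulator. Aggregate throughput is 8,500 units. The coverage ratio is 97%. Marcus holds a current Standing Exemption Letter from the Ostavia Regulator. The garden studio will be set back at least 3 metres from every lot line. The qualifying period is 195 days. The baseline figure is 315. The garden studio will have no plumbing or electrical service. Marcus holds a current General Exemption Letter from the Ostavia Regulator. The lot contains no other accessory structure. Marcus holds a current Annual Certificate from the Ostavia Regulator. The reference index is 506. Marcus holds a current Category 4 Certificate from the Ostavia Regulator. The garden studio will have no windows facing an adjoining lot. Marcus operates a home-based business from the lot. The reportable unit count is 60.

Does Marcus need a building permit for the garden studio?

No — exception (a) applies; Marcus does not need a building permit.

Exception (a)'s conditions are all satisfied: the structure's height is 7 ft, below the 9 ft limit; no windows face an adjoining lot; the lot has no other accessory structure. Applying paragraphs (f)–(m): (f) would limit (a) — the qualifying period is 195 days, under the 215 days limit — but (g) sets (f) aside: (g) operates against (f): a current Standing Exemption Letter is held. (h) is triggered (a current Annual Clearance is held), but yields to (i): (i) applies — the registered capacity is 1,690 units, meeting the 1,590 units threshold. (j) is triggered (a current General Exemption Letter is held), but is itself disapplied by (k): (k) operates against (j): a current Provisional Certificate is held. (l) is engaged (a current Provisional Waiver is held), but is displaced by (m): (m) is engaged — a home-based business operates on the lot. (a) remains available.
Exception (b) fails — the coverage ratio is 97%, not less than 81%.
All of (c)'s requirements are met (there is no plumbing or electrical service; the setback is at least 3 m on every side; the baseline figure is 315, below the 323 limit). But: (n) is engaged — the lot is in a historic district. So (c) is unavailable.
All of (d)'s requirements are met (a current Annual Certificate is held; the compliance score is 86 points, less than the 88 points limit; aggregate throughput is 8,500 units, meeting the 7,020 units threshold). However, paragraphs (o)–(p) must be considered: (o) is engaged — a current Category 4 Certificate is held. (p), which would lift (o), is inapplicable — there is no General Declaration in force. So (d) is unavailable.
Exception (e) does not apply: the reportable unit count is 60, short of 69.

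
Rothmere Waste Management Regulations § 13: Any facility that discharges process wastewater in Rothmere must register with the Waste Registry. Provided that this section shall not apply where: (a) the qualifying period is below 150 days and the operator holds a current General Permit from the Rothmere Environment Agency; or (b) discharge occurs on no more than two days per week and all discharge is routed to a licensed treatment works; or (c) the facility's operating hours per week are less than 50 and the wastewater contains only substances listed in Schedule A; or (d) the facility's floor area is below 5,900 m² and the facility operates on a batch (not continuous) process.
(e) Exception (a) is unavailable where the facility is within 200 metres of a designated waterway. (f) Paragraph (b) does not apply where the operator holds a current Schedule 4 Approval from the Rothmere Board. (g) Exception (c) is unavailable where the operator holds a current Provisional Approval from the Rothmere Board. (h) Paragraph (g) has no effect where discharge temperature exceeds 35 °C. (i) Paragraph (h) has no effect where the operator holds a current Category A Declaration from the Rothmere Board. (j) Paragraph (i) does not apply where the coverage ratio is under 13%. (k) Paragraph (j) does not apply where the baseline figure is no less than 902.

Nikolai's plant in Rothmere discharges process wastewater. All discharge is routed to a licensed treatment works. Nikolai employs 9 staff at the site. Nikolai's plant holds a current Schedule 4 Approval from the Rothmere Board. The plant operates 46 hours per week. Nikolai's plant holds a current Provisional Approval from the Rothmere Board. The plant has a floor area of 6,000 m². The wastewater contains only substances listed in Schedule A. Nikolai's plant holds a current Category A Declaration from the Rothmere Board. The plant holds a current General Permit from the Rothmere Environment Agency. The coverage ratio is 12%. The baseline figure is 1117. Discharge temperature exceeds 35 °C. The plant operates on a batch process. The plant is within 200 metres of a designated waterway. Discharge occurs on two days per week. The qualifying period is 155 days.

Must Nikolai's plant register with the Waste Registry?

Exception (a) requires that the qualifying period is below 150 days; but the qualifying period is 155 days, not below 150 days, so (a) is unavailable.
Exception (b): discharge occurs on no more than two days per week; discharge is routed to a licensed treatment works — every condition holds. However, paragraph (f) must be considered: (f) operates — a current Schedule 4 Approval is held. Exception (b) does not apply.
Exception (c): the facility's operating hours per week are 46, less than the 50 limit; the wastewater is Schedule-A-only — every condition holds. But: (g) applies — a current Provisional Approval is held. (h) is engaged (discharge temperature exceeds 35 °C), but is itself disapplied by (i): (i) operates against (h): a current Category A Declaration is held. (j) applies (the coverage ratio is 12%, under the 13% limit), but is itself disapplied by (k): (k) operates against (j): the baseline figure is 1,117, meeting the 902 threshold. (c) is therefore removed.
Exception (d) requires that the facility's floor area is below 5,900 m²; but the facility's floor area is 6,000 m², not below 5,900 m², so (d) is unavailable.
No exception is made out. Nikolai's plant falls within the general rule.

Yes — Nikolai's plant must register with the Waste Registry.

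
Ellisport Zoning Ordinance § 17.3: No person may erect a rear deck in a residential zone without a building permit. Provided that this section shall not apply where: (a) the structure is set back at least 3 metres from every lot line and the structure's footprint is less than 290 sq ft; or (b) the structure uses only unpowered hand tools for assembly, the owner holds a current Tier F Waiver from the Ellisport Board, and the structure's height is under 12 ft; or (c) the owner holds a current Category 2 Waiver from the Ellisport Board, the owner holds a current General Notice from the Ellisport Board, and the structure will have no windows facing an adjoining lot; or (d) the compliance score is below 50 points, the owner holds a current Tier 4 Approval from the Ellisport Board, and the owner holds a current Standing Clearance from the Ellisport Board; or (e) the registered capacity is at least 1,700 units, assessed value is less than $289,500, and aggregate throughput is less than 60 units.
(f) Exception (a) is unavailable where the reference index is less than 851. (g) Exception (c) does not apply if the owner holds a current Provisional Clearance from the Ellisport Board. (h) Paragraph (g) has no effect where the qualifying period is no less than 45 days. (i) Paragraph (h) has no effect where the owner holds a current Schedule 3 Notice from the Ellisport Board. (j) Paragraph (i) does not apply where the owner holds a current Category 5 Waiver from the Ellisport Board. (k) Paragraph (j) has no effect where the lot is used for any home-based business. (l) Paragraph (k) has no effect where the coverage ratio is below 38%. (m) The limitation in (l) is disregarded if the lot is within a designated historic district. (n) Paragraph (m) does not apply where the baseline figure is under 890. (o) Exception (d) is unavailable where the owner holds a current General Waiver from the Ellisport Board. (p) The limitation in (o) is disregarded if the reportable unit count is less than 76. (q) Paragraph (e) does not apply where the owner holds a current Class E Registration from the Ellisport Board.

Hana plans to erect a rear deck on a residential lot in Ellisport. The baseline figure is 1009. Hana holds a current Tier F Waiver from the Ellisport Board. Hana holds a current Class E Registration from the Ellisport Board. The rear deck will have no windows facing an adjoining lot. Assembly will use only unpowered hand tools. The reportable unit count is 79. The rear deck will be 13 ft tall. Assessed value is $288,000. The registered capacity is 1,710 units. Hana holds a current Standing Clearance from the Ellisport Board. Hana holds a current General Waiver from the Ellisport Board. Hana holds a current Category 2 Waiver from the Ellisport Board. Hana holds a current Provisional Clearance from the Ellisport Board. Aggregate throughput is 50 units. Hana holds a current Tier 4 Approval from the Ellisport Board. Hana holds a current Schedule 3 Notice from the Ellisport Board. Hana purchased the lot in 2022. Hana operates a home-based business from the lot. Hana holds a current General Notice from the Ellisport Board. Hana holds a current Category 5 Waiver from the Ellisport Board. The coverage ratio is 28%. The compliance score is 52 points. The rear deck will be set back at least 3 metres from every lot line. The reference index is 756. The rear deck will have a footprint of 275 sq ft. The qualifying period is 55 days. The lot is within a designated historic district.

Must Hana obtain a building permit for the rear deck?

Yes — Hana must obtain a building permit.

All of (a)'s requirements are met (the setback is at least 3 m on every side; the structure's footprint is 275 sq ft, less than the 290 sq ft limit). But: (f) operates against (a): the reference index is 756, less than the 851 limit. Exception (a) does not apply.
Exception (b) does not apply: the structure's height is 13 ft, not under 12 ft.
Exception (c) is satisfied on its face — a current Category 2 Waiver is held; a current General Notice is held; no windows face an adjoining lot. Turning to paragraphs (g)–(n): (g) operates against (c): a current Provisional Clearance is held. (h) is engaged (the qualifying period is 55 days, meeting the 45 days threshold), but is displaced by (i): (i) is triggered — a current Schedule 3 Notice is held. (j) is triggered (a current Category 5 Waiver is held), but is overridden by (k): (k) operates against (j): a home-based business operates on the lot. (l) would limit (k) — the coverage ratio is 28%, below the 38% limit — but (m) sets (l) aside: (m) applies — the lot is in a historic district. (n), which would lift (m), is inapplicable — the baseline figure is 1,009, not under 890. So (c) is unavailable.
Exception (d) fails — the compliance score is 52 points, not below 50 points.
Exception (e) is satisfied on its face — the registered capacity is 1,710 units, meeting the 1,700 units threshold; assessed value is $288,000, less than the $289,500 limit; aggregate throughput is 50 units, less than the 60 units limit. But applying paragraph (q): (q) operates — a current Class E Registration is held. (e) is therefore removed.
No exception applies. The general rule governs.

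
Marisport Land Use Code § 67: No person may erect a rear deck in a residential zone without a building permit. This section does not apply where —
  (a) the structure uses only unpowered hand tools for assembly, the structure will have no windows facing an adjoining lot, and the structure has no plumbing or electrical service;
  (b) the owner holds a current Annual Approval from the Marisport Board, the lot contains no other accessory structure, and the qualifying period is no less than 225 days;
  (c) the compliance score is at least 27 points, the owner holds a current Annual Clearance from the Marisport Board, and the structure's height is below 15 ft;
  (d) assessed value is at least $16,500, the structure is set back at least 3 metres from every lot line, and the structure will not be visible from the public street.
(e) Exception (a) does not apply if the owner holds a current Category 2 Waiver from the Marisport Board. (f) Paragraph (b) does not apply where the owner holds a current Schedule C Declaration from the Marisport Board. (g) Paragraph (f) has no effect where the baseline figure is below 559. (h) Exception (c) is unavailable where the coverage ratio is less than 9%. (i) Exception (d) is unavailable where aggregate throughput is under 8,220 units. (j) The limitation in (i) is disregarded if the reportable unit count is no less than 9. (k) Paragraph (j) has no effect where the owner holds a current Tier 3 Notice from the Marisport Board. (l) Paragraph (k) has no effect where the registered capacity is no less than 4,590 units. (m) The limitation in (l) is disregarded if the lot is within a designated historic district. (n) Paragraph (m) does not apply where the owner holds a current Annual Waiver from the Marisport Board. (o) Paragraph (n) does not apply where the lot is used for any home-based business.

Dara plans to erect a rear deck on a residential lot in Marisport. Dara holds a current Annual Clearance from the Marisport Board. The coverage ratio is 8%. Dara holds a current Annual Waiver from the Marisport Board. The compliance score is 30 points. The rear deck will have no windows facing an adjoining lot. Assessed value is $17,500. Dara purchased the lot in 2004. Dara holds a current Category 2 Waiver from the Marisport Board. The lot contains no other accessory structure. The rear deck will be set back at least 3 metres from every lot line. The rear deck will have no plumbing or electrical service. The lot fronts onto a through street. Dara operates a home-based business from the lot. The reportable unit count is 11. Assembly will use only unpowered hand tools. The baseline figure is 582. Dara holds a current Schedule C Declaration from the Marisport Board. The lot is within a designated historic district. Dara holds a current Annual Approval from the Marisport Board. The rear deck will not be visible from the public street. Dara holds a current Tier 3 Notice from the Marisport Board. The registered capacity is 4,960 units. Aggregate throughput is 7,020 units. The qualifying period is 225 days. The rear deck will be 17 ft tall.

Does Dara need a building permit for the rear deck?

All of (a)'s requirements are met (assembly uses only hand tools; no windows face an adjoining lot; there is no plumbing or electrical service). But applying paragraph (e): (e) applies — a current Category 2 Waiver is held. So (a) is unavailable.
Exception (b): a current Annual Approval is held; the lot has no other accessory structure; the qualifying period is 225 days, meeting the 225 days threshold — every condition holds. But applying paragraphs (f)–(g): (f) operates against (b): a current Schedule C Declaration is held. (g) is not engaged (the baseline figure is 582, not below 559), so (f) stands. (b) is therefore removed.
Exception (c) requires that the structure's height is below 15 ft; but the structure's height is 17 ft, not below 15 ft, so (c) is unavailable.
Exception (d): assessed value is $17,500, meeting the $16,500 threshold; the setback is at least 3 m on every side; the structure will not be visible from the street — every condition holds. But applying paragraphs (i)–(o): (i) operates against (d): aggregate throughput is 7,020 units, under the 8,220 units limit. (j) operates (the reportable unit count is 11, meeting the 9 threshold), but is displaced by (k): (k) is engaged — a current Tier 3 Notice is held. (l) would limit (k) — the registered capacity is 4,960 units, meeting the 4,590 units threshold — but (m) sets (l) aside: (m) operates against (l): the lot is in a historic district. (n) applies (a current Annual Waiver is held), but is itself disapplied by (o): (o) operates against (n): a home-based business operates on the lot. Exception (d) does not apply.
No exception applies. The general rule governs.

Yes — Dara must obtain a building permit.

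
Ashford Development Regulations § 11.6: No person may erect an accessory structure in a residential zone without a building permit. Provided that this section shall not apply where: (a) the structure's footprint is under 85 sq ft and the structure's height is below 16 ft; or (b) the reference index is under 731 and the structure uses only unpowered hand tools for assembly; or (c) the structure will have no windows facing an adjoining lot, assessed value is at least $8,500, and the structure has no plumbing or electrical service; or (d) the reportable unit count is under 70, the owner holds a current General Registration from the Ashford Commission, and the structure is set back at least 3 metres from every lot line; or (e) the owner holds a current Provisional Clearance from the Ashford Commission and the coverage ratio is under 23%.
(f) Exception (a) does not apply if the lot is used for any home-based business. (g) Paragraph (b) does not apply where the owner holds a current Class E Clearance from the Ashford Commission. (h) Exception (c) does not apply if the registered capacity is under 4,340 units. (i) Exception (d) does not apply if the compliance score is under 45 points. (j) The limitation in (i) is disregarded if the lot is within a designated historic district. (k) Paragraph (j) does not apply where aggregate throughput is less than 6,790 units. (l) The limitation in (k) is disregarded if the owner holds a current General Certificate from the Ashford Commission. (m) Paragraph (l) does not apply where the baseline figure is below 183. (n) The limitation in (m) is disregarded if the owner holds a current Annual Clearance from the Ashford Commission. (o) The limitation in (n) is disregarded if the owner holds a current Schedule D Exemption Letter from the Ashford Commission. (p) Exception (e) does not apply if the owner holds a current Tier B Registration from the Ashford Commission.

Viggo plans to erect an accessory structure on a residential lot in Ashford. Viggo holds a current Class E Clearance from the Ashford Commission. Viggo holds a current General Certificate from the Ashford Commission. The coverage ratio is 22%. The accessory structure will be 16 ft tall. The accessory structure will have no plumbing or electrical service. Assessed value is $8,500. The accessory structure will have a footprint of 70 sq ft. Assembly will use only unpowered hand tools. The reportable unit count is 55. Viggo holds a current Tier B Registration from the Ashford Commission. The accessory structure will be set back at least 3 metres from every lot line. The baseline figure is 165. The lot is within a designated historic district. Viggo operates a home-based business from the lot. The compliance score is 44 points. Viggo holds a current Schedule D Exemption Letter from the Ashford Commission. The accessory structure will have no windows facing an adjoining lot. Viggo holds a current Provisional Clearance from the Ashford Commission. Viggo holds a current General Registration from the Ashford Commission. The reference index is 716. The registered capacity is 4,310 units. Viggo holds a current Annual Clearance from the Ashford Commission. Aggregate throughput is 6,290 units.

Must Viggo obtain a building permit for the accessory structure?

Exception (a) does not apply: the structure's height is 16 ft, not below 16 ft.
Exception (b)'s conditions are all satisfied: the reference index is 716, under the 731 limit; assembly uses only hand tools. But applying paragraph (g): (g) operates against (b): a current Class E Clearance is held. So (b) is unavailable.
Exception (c): no windows face an adjoining lot; assessed value is $8,500, meeting the $8,500 threshold; there is no plumbing or electrical service — every condition holds. Turning to paragraph (h): (h) operates against (c): the registered capacity is 4,310 units, under the 4,340 units limit. Exception (c) does not apply.
Exception (d)'s conditions are all satisfied: the reportable unit count is 55, under the 70 limit; a current General Registration is held; the setback is at least 3 m on every side. But applying paragraphs (i)–(o): (i) applies — the compliance score is 44 points, under the 45 points limit. (j) is triggered (the lot is in a historic district), but yields to (k): (k) operates — aggregate throughput is 6,290 units, less than the 6,790 units limit. (l) operates (a current General Certificate is held), but is itself disapplied by (m): (m) operates against (l): the baseline figure is 165, below the 183 limit. (n) would limit (m) — a current Annual Clearance is held — but (o) sets (n) aside: (o) operates — a current Schedule D Exemption Letter is held. Exception (d) does not apply.
Exception (e)'s conditions are all satisfied: a current Provisional Clearance is held; the coverage ratio is 22%, under the 23% limit. However, paragraph (p) must be considered: (p) operates against (e): a current Tier B Registration is held. Exception (e) does not apply.
No exception displaces § 11.6.

Yes — Viggo must obtain a building permit.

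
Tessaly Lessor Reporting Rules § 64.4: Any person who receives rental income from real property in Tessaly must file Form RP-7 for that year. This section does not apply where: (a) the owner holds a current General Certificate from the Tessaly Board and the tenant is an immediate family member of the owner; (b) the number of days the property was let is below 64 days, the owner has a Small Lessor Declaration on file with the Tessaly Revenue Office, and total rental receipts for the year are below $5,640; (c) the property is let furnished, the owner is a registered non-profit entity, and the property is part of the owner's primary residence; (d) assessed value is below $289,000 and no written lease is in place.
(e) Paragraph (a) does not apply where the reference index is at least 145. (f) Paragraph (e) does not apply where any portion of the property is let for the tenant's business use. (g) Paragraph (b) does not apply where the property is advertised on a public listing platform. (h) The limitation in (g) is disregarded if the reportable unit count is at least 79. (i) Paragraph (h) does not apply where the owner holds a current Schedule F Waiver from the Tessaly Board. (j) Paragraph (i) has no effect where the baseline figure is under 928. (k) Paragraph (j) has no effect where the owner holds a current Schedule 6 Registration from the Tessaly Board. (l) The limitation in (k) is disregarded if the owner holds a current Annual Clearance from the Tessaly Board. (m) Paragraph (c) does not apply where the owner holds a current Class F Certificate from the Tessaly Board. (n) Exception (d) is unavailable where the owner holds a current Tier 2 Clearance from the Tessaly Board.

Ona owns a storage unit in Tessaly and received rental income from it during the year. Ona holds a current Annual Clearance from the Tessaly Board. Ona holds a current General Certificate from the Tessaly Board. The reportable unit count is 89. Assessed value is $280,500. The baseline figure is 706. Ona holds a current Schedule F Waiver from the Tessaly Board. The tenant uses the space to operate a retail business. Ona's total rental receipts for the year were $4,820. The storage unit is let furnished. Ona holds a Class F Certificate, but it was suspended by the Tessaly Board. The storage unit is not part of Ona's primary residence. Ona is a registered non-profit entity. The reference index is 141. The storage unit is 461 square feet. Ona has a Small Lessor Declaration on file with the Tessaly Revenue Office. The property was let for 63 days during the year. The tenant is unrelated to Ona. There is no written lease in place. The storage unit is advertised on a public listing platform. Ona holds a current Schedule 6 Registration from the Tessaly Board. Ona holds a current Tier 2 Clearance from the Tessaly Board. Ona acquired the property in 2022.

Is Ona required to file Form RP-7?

No — exception (b) applies; Ona is not required to file Form RP-7.

Exception (a) fails — the tenant is unrelated to the owner.
All of (b)'s requirements are met (the number of days the property was let is 63 days, below the 64 days limit; a Small Lessor Declaration is on file; total rental receipts for the year are $4,820, below the $5,640 limit). Applying paragraphs (g)–(l): (g) is triggered (the property is publicly advertised), but yields to (h): (h) operates against (g): the reportable unit count is 89, meeting the 79 threshold. (i) would limit (h) — a current Schedule F Waiver is held — but (j) sets (i) aside: (j) operates against (i): the baseline figure is 706, under the 928 limit. (k) would limit (j) — a current Schedule 6 Registration is held — but (l) sets (k) aside: (l) operates against (k): a current Annual Clearance is held. So (b) applies.
Exception (c) fails — the storage unit is not part of the primary residence.
Exception (d) is satisfied on its face — assessed value is $280,500, below the $289,000 limit; there is no written lease. However, paragraph (n) must be considered: (n) operates against (d): a current Tier 2 Clearance is held. Exception (d) does not apply.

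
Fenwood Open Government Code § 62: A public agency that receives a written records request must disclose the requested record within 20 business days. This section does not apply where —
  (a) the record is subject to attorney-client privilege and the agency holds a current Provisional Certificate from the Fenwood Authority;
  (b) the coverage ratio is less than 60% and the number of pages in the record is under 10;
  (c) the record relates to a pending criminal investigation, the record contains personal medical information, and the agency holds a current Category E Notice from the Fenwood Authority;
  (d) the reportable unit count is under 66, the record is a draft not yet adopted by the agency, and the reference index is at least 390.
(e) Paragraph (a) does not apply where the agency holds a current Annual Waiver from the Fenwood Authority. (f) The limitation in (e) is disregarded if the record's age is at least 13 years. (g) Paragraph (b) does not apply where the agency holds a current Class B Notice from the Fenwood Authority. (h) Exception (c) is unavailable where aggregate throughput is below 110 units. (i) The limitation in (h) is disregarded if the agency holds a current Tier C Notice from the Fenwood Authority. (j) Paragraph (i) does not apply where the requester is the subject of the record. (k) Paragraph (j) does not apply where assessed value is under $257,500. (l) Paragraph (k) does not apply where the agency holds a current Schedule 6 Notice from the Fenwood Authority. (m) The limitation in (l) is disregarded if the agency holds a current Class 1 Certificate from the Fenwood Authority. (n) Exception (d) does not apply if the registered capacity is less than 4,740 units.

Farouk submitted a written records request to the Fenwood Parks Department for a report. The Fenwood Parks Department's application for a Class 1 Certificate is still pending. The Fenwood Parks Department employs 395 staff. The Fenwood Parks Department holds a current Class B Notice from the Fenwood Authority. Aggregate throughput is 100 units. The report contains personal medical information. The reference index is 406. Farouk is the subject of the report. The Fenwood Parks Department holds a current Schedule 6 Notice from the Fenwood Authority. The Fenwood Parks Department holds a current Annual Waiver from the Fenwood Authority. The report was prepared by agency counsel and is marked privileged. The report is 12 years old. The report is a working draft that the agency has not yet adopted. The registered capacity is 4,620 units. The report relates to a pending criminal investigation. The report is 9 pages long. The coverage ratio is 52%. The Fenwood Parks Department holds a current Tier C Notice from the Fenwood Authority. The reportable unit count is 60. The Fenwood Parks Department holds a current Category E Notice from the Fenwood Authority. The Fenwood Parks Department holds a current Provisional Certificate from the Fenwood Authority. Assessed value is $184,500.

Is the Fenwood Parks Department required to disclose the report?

Yes — the Fenwood Parks Department must disclose the report.

All of (a)'s requirements are met (the report is privileged; a current Provisional Certificate is held). However, paragraphs (e)–(f) must be considered: (e) operates against (a): a current Annual Waiver is held. (f) is not engaged (the record's age is 12 years, short of 13 years), so (e) stands. So (a) is unavailable.
Exception (b)'s conditions are all satisfied: the coverage ratio is 52%, less than the 60% limit; the number of pages in the record is 9, under the 10 limit. Turning to paragraph (g): (g) is triggered — a current Class B Notice is held. Exception (b) does not apply.
Exception (c): the report relates to a pending investigation; the report contains personal medical information; a current Category E Notice is held — every condition holds. However, paragraphs (h)–(m) must be considered: (h) is engaged — aggregate throughput is 100 units, below the 110 units limit. (i) would limit (h) — a current Tier C Notice is held — but (j) sets (i) aside: (j) is engaged — Farouk is the subject of the report. (k) would limit (j) — assessed value is $184,500, under the $257,500 limit — but (l) sets (k) aside: (l) is triggered — a current Schedule 6 Notice is held. (m) does not operate here (no current Class 1 Certificate is held), so (l) stands. So (c) is unavailable.
Exception (d)'s conditions are all satisfied: the reportable unit count is 60, under the 66 limit; the report is an unadopted draft; the reference index is 406, meeting the 390 threshold. But: (n) operates against (d): the registered capacity is 4,620 units, less than the 4,740 units limit. So (d) is unavailable.
Every exception is unavailable, so the rule governs.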